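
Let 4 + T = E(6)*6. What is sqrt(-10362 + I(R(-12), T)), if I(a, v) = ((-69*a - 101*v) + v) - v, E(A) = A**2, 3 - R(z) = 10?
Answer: I*sqrt(31291) ≈ 176.89*I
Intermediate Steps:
R(z) = -7 (R(z) = 3 - 1*10 = 3 - 10 = -7)
T = 212 (T = -4 + 6**2*6 = -4 + 36*6 = -4 + 216 = 212)
I(a, v) = -101*v - 69*a (I(a, v) = ((-101*v - 69*a) + v) - v = (-100*v - 69*a) - v = -101*v - 69*a)
sqrt(-10362 + I(R(-12), T)) = sqrt(-10362 + (-101*212 - 69*(-7))) = sqrt(-10362 + (-21412 + 483)) = sqrt(-10362 - 20929) = sqrt(-31291) = I*sqrt(31291)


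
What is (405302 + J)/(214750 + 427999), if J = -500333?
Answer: -95031/642749 ≈ -0.14785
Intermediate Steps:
(405302 + J)/(214750 + 427999) = (405302 - 500333)/(214750 + 427999) = -95031/642749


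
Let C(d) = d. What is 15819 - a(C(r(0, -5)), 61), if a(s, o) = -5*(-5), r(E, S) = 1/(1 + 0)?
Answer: 15794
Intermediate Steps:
r(E, S) = 1 (r(E, S) = 1/1 = 1)
a(s, o) = 25
15819 - a(C(r(0, -5)), 61) = 15819 - 1*25 = 15819 - 25 = 15794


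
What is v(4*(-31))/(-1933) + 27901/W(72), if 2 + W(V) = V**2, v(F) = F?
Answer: 54575201/10016806 ≈ 5.4484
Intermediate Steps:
W(V) = -2 + V**2
v(4*(-31))/(-1933) + 27901/W(72) = (4*(-31))/(-1933) + 27901/(-2 + 72**2) = -124*(-1/1933) + 27901/(-2 + 5184) = 124/1933 + 27901/5182 = 54575201/10016806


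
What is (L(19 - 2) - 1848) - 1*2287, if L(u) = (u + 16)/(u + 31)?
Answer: -66149/16 ≈ -4134.3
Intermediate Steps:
L(u) = (16 + u)/(31 + u)
(L(19 - 2) - 1848) - 1*2287 = ((16 + (19 - 2))/(31 + (19 - 2)) - 1848) - 1*2287 = ((16 + 17)/(31 + 17) - 1848) - 2287 = (33/48 - 1848) - 2287 = ((1/48)*33 - 1848) - 2287 = (11/16 - 1848) - 2287 = -29557/16 - 2287 = -66149/16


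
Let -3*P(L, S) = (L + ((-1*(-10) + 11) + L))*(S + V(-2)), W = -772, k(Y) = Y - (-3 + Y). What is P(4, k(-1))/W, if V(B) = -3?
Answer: 0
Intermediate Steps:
k(Y) = 3 (k(Y) = Y + (3 - Y) = 3)
P(L, S) = -(-3 + S)*(21 + 2*L)/3 (P(L, S) = -(L + ((-1*(-10) + 11) + L))*(S - 3)/3 = -(L + ((10 + 11) + L))*(-3 + S)/3 = -(L + (21 + L))*(-3 + S)/3 = -(21 + 2*L)*(-3 + S)/3 = -(-3 + S)*(21 + 2*L)/3)
P(4, k(-1))/W = (21 - 7*3 + 2*4 - ⅔*4*3)/(-772) = (21 - 21 + 8 - 8)*(-1/772) = 0*(-1/772) = 0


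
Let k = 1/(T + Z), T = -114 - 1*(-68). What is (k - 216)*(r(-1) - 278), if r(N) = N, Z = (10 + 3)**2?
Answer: 2470731/41 ≈ 60262.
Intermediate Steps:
T = -46 (T = -114 + 68 = -46)
Z = 169 (Z = 13**2 = 169)
k = 1/123 (k = 1/(-46 + 169) = 1/123 ≈ 0.0081301)
(k - 216)*(r(-1) - 278) = (1/123 - 216)*(-1 - 278) = -26567/123*(-279) = 2470731/41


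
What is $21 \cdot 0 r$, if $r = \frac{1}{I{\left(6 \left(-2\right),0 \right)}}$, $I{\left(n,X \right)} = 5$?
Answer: $0$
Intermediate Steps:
$r = \frac{1}{5} \approx 0.2$
$21 \cdot 0 r = 21 \cdot 0 \cdot \frac{1}{5} = 0 \cdot \frac{1}{5} = 0$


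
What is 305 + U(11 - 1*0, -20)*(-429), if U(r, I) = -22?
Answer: 9743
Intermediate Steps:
305 + U(11 - 1*0, -20)*(-429) = 305 - 22*(-429) = 305 + 9438 = 9743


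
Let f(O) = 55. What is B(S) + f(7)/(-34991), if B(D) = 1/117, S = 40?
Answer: 2596/372177 ≈ 0.0069752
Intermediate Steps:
B(D) = 1/117
B(S) + f(7)/(-34991) = 1/117 + 55/(-34991) = 1/117 + 55*(-1/34991) = 1/117 - 5/3181 = 2596/372177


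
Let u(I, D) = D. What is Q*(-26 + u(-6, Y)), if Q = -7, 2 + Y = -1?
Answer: 203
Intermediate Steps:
Y = -3 (Y = -2 - 1 = -3)
Q*(-26 + u(-6, Y)) = -7*(-26 - 3) = -7*(-29) = 203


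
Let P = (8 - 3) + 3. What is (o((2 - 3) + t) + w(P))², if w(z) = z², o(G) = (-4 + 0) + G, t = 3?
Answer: 3844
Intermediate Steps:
o(G) = -4 + G
P = 8 (P = 5 + 3 = 8)
(o((2 - 3) + t) + w(P))² = ((-4 + ((2 - 3) + 3)) + 8²)² = ((-4 + (-1 + 3)) + 64)² = ((-4 + 2) + 64)² = (-2 + 64)² = 62² = 3844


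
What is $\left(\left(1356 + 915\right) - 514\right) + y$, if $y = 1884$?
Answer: $3641$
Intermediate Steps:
$\left(\left(1356 + 915\right) - 514\right) + y = \left(\left(1356 + 915\right) - 514\right) + 1884 = \left(2271 - 514\right) + 1884 = 1757 + 1884 = 3641$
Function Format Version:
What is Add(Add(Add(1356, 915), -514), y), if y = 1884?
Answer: 3641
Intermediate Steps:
Add(Add(Add(1356, 915), -514), y) = Add(Add(Add(1356, 915), -514), 1884) = Add(Add(2271, -514), 1884) = Add(1757, 1884) = 3641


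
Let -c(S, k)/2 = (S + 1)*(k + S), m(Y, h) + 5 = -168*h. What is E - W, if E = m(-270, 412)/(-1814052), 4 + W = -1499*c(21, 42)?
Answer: -7537792338427/1814052 ≈ -4.1552e+6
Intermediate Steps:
m(Y, h) = -5 - 168*h
c(S, k) = -2*(1 + S)*(S + k) (c(S, k) = -2*(S + 1)*(k + S) = -2*(1 + S)*(S + k))
W = 4155224 (W = -4 - 1499*(-2*21 - 2*42 - 2*21² - 2*21*42) = -4 - 1499*(-42 - 84 - 2*441 - 1764) = -4 - 1499*(-42 - 84 - 882 - 1764) = -4 - 1499*(-2772) = -4 + 4155228 = 4155224)
E = 69221/1814052 (E = (-5 - 168*412)/(-1814052) = (-5 - 69216)*(-1/1814052) = -69221*(-1/1814052) = 69221/1814052 ≈ 0.038158)
E - W = 69221/1814052 - 1*4155224 = 69221/1814052 - 4155224 = -7537792338427/1814052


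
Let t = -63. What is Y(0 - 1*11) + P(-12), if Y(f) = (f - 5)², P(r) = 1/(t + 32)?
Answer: 7935/31 ≈ 255.97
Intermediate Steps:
P(r) = -1/31 (P(r) = 1/(-63 + 32) = 1/(-31) = -1/31)
Y(f) = (-5 + f)²
Y(0 - 1*11) + P(-12) = (-5 + (0 - 1*11))² - 1/31 = (-5 + (0 - 11))² - 1/31 = (-5 - 11)² - 1/31 = (-16)² - 1/31 = 256 - 1/31 = 7935/31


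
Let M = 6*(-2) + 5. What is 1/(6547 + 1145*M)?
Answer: -1/1468 ≈ -0.00068120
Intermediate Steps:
M = -7 (M = -12 + 5 = -7)
1/(6547 + 1145*M) = 1/(6547 + 1145*(-7)) = 1/(6547 - 8015) = 1/(-1468) = -1/1468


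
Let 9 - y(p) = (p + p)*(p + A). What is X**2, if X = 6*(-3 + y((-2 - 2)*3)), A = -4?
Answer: 5143824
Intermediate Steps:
y(p) = 9 - 2*p*(-4 + p) (y(p) = 9 - (p + p)*(p - 4) = 9 - 2*p*(-4 + p))
X = -2268 (X = 6*(-3 + (9 - 2*9*(-2 - 2)**2 + 8*((-2 - 2)*3))) = 6*(-3 + (9 - 2*(-4*3)**2 + 8*(-4*3))) = 6*(-3 + (9 - 2*(-12)**2 + 8*(-12))) = 6*(-3 + (9 - 2*144 - 96)) = 6*(-3 + (9 - 288 - 96)) = 6*(-3 - 375) = 6*(-378) = -2268)
X**2 = (-2268)**2 = 5143824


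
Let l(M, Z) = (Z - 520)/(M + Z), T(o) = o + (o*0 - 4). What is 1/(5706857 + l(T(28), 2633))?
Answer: 2657/15163121162 ≈ 1.7523e-7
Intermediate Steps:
T(o) = -4 + o (T(o) = o + (0 - 4) = o - 4 = -4 + o)
l(M, Z) = (-520 + Z)/(M + Z)
1/(5706857 + l(T(28), 2633)) = 1/(5706857 + (-520 + 2633)/((-4 + 28) + 2633)) = 1/(5706857 + 2113/(24 + 2633)) = 1/(5706857 + 2113/2657) = 1/(15163121162/2657) = 2657/15163121162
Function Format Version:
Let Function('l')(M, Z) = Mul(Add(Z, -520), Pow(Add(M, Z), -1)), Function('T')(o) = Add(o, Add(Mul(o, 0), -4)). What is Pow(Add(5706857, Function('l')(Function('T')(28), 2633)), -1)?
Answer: Rational(2657, 15163121162) ≈ 1.7523e-7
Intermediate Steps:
Function('T')(o) = Add(-4, o) (Function('T')(o) = Add(o, Add(0, -4)) = Add(o, -4) = Add(-4, o))
Function('l')(M, Z) = Mul(Pow(Add(M, Z), -1), Add(-520, Z)) (Function('l')(M, Z) = Mul(Add(-520, Z), Pow(Add(M, Z), -1)) = Mul(Pow(Add(M, Z), -1), Add(-520, Z)))
Pow(Add(5706857, Function('l')(Function('T')(28), 2633)), -1) = Pow(Add(5706857, Mul(Pow(Add(Add(-4, 28), 2633), -1), Add(-520, 2633))), -1) = Pow(Add(5706857, Mul(Pow(Add(24, 2633), -1), 2113)), -1) = Pow(Add(5706857, Mul(Pow(2657, -1), 2113)), -1) = Pow(Add(5706857, Mul(Rational(1, 2657), 2113)), -1) = Pow(Add(5706857, Rational(2113, 2657)), -1) = Pow(Rational(15163121162, 2657), -1) = Rational(2657, 15163121162)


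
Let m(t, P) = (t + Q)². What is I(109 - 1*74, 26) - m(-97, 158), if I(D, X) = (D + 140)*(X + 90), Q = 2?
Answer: 11275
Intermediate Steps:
m(t, P) = (2 + t)² (m(t, P) = (t + 2)² = (2 + t)²)
I(D, X) = (90 + X)*(140 + D) (I(D, X) = (140 + D)*(90 + X) = (90 + X)*(140 + D))
I(109 - 1*74, 26) - m(-97, 158) = (12600 + 90*(109 - 1*74) + 140*26 + (109 - 1*74)*26) - (2 - 97)² = (12600 + 90*(109 - 74) + 3640 + (109 - 74)*26) - 1*(-95)² = (12600 + 90*35 + 3640 + 35*26) - 1*9025 = (12600 + 3150 + 3640 + 910) - 9025 = 20300 - 9025 = 11275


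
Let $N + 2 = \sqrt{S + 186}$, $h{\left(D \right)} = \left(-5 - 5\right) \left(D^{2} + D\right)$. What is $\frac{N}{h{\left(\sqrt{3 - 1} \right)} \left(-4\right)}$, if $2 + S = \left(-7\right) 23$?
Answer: $- \frac{1}{20} - \frac{\sqrt{46}}{80} + \frac{\sqrt{2}}{40} + \frac{\sqrt{23}}{40} \approx 0.020472$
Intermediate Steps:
$S = -163$ ($S = -2 - 161 = -163$)
$h{\left(D \right)} = - 10 D - 10 D^{2}$ ($h{\left(D \right)} = - 10 \left(D + D^{2}\right) = - 10 D - 10 D^{2}$)
$N = -2 + \sqrt{23}$ ($N = -2 + \sqrt{-163 + 186} = -2 + \sqrt{23} \approx 2.7958$)
$\frac{N}{h{\left(\sqrt{3 - 1} \right)} \left(-4\right)} = \frac{-2 + \sqrt{23}}{- 10 \sqrt{3 - 1} \left(1 + \sqrt{3 - 1}\right) \left(-4\right)} = \frac{-2 + \sqrt{23}}{- 10 \sqrt{2} \left(1 + \sqrt{2}\right) \left(-4\right)} = \frac{-2 + \sqrt{23}}{40 \sqrt{2} \left(1 + \sqrt{2}\right)} = \left(-2 + \sqrt{23}\right) \frac{\sqrt{2}}{80 \left(1 + \sqrt{2}\right)} = \frac{\sqrt{2} \left(-2 + \sqrt{23}\right)}{80 \left(1 + \sqrt{2}\right)}$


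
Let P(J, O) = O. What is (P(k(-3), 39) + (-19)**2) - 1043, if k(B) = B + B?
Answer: -643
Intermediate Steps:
k(B) = 2*B
(P(k(-3), 39) + (-19)**2) - 1043 = (39 + (-19)**2) - 1043 = (39 + 361) - 1043 = 400 - 1043 = -643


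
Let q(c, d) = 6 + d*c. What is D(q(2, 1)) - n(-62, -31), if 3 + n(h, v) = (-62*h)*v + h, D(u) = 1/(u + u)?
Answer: 1907665/16 ≈ 1.1923e+5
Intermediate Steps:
q(c, d) = 6 + c*d
D(u) = 1/(2*u)
n(h, v) = -3 + h - 62*h*v (n(h, v) = -3 + ((-62*h)*v + h) = -3 + (-62*h*v + h) = -3 + (h - 62*h*v) = -3 + h - 62*h*v)
D(q(2, 1)) - n(-62, -31) = 1/(2*(6 + 2*1)) - (-3 - 62 - 62*(-62)*(-31)) = 1/(2*(6 + 2)) - (-3 - 62 - 119164) = (½)/8 - 1*(-119229) = (½)*(⅛) + 119229 = 1/16 + 119229 = 1907665/16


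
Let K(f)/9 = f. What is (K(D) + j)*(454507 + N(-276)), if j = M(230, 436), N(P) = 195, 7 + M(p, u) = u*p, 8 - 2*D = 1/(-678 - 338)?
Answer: 46340476210847/1016 ≈ 4.5611e+10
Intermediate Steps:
D = 8129/2032 (D = 4 - 1/(2*(-678 - 338)) = 4 - 1/2/(-1016) = 4 - 1/2*(-1/1016) = 4 + 1/2032 = 8129/2032 ≈ 4.0005)
K(f) = 9*f
M(p, u) = -7 + p*u (M(p, u) = -7 + u*p = -7 + p*u)
j = 100273 (j = -7 + 230*436 = -7 + 100280 = 100273)
(K(D) + j)*(454507 + N(-276)) = (9*(8129/2032) + 100273)*(454507 + 195) = (73161/2032 + 100273)*454702 = (203827897/2032)*454702 = 46340476210847/1016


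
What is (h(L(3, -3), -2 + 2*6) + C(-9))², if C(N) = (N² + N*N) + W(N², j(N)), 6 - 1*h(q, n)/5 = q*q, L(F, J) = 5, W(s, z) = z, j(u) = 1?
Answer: 4624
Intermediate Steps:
h(q, n) = 30 - 5*q² (h(q, n) = 30 - 5*q*q = 30 - 5*q²)
C(N) = 1 + 2*N² (C(N) = (N² + N*N) + 1 = (N² + N²) + 1 = 2*N² + 1 = 1 + 2*N²)
(h(L(3, -3), -2 + 2*6) + C(-9))² = ((30 - 5*5²) + (1 + 2*(-9)²))² = ((30 - 5*25) + (1 + 2*81))² = ((30 - 125) + (1 + 162))² = (-95 + 163)² = 68² = 4624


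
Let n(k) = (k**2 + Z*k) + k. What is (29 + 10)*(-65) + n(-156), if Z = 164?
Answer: -3939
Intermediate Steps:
n(k) = k**2 + 165*k (n(k) = (k**2 + 164*k) + k = k**2 + 165*k)
(29 + 10)*(-65) + n(-156) = (29 + 10)*(-65) - 156*(165 - 156) = 39*(-65) - 156*9 = -2535 - 1404 = -3939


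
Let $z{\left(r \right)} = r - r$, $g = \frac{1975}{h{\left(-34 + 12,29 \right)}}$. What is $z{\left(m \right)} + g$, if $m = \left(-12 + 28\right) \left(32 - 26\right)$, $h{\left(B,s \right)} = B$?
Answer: $- \frac{1975}{22} \approx -89.773$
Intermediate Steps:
$m = 96$ ($m = 16 \cdot 6 = 96$)
$g = - \frac{1975}{22}$ ($g = \frac{1975}{-34 + 12} = \frac{1975}{-22} = 1975 \left(- \frac{1}{22}\right) = - \frac{1975}{22} \approx -89.773$)
$z{\left(r \right)} = 0$
$z{\left(m \right)} + g = 0 - \frac{1975}{22} = - \frac{1975}{22}$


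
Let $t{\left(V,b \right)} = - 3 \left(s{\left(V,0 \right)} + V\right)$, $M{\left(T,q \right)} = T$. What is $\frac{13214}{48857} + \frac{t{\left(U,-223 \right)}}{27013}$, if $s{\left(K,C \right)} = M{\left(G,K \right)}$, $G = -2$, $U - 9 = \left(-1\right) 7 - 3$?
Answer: $\frac{357389495}{1319774141} \approx 0.2708$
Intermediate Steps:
$U = -1$ ($U = 9 - 10 = -1$)
$s{\left(K,C \right)} = -2$
$t{\left(V,b \right)} = 6 - 3 V$ ($t{\left(V,b \right)} = - 3 \left(-2 + V\right) = 6 - 3 V$)
$\frac{13214}{48857} + \frac{t{\left(U,-223 \right)}}{27013} = \frac{13214}{48857} + \frac{6 - -3}{27013} = 13214 \cdot \frac{1}{48857} + \left(6 + 3\right) \frac{1}{27013} = \frac{13214}{48857} + 9 \cdot \frac{1}{27013} = \frac{13214}{48857} + \frac{9}{27013} = \frac{357389495}{1319774141}$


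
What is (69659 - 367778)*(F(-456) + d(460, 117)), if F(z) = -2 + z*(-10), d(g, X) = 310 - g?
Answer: -1314108552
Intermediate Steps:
F(z) = -2 - 10*z
(69659 - 367778)*(F(-456) + d(460, 117)) = (69659 - 367778)*((-2 - 10*(-456)) + (310 - 1*460)) = -298119*((-2 + 4560) + (310 - 460)) = -298119*(4558 - 150) = -298119*4408 = -1314108552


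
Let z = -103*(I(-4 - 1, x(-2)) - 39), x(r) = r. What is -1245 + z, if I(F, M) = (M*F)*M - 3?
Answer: 5141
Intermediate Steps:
I(F, M) = -3 + F*M**2 (I(F, M) = (F*M)*M - 3 = F*M**2 - 3 = -3 + F*M**2)
z = 6386 (z = -103*((-3 + (-4 - 1)*(-2)**2) - 39) = -103*((-3 - 5*4) - 39) = -103*((-3 - 20) - 39) = -103*(-23 - 39) = -103*(-62) = 6386)
-1245 + z = -1245 + 6386 = 5141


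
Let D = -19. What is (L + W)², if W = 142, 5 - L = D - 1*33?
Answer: 39601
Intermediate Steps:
L = 57 (L = 5 - (-19 - 1*33) = 5 - (-19 - 33) = 5 - 1*(-52) = 5 + 52 = 57)
(L + W)² = (57 + 142)² = 199² = 39601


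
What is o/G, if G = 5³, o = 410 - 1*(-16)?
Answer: 426/125 ≈ 3.4080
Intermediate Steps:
o = 426 (o = 410 + 16 = 426)
G = 125
o/G = 426/125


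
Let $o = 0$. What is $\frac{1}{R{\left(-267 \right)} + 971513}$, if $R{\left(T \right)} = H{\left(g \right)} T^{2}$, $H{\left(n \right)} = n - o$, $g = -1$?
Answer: $\frac{1}{900224} \approx 1.1108 \cdot 10^{-6}$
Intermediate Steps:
$H{\left(n \right)} = n$ ($H{\left(n \right)} = n - 0 = n + 0 = n$)
$R{\left(T \right)} = - T^{2}$
$\frac{1}{R{\left(-267 \right)} + 971513} = \frac{1}{- \left(-267\right)^{2} + 971513} = \frac{1}{\left(-1\right) 71289 + 971513} = \frac{1}{-71289 + 971513} = \frac{1}{900224}$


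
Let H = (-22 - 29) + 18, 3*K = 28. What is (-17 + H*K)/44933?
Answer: -325/44933 ≈ -0.0072330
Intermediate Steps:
K = 28/3 (K = (⅓)*28 = 28/3 ≈ 9.3333)
H = -33 (H = -51 + 18 = -33)
(-17 + H*K)/44933 = (-17 - 33*28/3)/44933 = (-17 - 308)*(1/44933) = -325*1/44933 = -325/44933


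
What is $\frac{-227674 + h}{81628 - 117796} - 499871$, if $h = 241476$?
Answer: $- \frac{9039674065}{18084} \approx -4.9987 \cdot 10^{5}$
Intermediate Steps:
$\frac{-227674 + h}{81628 - 117796} - 499871 = \frac{-227674 + 241476}{81628 - 117796} - 499871 = \frac{13802}{-36168} - 499871 = 13802 \left(- \frac{1}{36168}\right) - 499871 = - \frac{6901}{18084} - 499871 = - \frac{9039674065}{18084}$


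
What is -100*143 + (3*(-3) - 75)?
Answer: -14384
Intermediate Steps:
-100*143 + (3*(-3) - 75) = -14300 + (-9 - 75) = -14300 - 84 = -14384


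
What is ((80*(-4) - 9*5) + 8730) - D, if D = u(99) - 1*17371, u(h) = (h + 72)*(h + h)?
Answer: -8122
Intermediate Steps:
u(h) = 2*h*(72 + h) (u(h) = (72 + h)*(2*h) = 2*h*(72 + h))
D = 16487 (D = 2*99*(72 + 99) - 1*17371 = 2*99*171 - 17371 = 33858 - 17371 = 16487)
((80*(-4) - 9*5) + 8730) - D = ((80*(-4) - 9*5) + 8730) - 1*16487 = ((-320 - 45) + 8730) - 16487 = (-365 + 8730) - 16487 = 8365 - 16487 = -8122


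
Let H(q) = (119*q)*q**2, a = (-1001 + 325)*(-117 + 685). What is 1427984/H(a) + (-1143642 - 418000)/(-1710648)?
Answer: 82187083146720753903193/90029065183188087011328 ≈ 0.91290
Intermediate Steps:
a = -383968 (a = -676*568 = -383968)
H(q) = 119*q**3
1427984/H(a) + (-1143642 - 418000)/(-1710648) = 1427984/((119*(-383968)**3)) + (-1143642 - 418000)/(-1710648) = 1427984/((119*(-56608949403615232))) - 1561642*(-1/1710648) = 1427984/(-6736464979030212608) + 780821/855324 = 1427984*(-1/6736464979030212608) + 780821/855324 = -89249/421029061189388288 + 780821/855324 = 82187083146720753903193/90029065183188087011328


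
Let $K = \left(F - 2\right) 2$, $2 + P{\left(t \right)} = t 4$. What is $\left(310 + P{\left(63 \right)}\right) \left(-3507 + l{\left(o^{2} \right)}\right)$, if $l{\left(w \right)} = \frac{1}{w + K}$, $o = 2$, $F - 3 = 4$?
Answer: $-1963880$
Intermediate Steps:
$F = 7$ ($F = 3 + 4 = 7$)
$P{\left(t \right)} = -2 + 4 t$ ($P{\left(t \right)} = -2 + t 4 = -2 + 4 t$)
$K = 10$ ($K = \left(7 - 2\right) 2 = 5 \cdot 2 = 10$)
$l{\left(w \right)} = \frac{1}{10 + w}$ ($l{\left(w \right)} = \frac{1}{w + 10} = \frac{1}{10 + w}$)
$\left(310 + P{\left(63 \right)}\right) \left(-3507 + l{\left(o^{2} \right)}\right) = \left(310 + \left(-2 + 4 \cdot 63\right)\right) \left(-3507 + \frac{1}{10 + 2^{2}}\right) = \left(310 + \left(-2 + 252\right)\right) \left(-3507 + \frac{1}{10 + 4}\right) = \left(310 + 250\right) \left(-3507 + \frac{1}{14}\right) = 560 \left(-3507 + \frac{1}{14}\right) = 560 \left(- \frac{49097}{14}\right) = -1963880$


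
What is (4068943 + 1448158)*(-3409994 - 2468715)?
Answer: -32433431302609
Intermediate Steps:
(4068943 + 1448158)*(-3409994 - 2468715) = 5517101*(-5878709) = -32433431302609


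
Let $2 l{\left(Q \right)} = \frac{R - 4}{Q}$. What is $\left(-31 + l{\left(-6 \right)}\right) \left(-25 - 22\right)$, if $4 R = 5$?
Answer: $\frac{69419}{48} \approx 1446.2$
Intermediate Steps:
$R = \frac{5}{4}$ ($R = \frac{1}{4} \cdot 5 = \frac{5}{4} \approx 1.25$)
$l{\left(Q \right)} = - \frac{11}{8 Q}$ ($l{\left(Q \right)} = \frac{\left(\frac{5}{4} - 4\right) \frac{1}{Q}}{2} = \frac{\left(- \frac{11}{4}\right) \frac{1}{Q}}{2} = - \frac{11}{8 Q}$)
$\left(-31 + l{\left(-6 \right)}\right) \left(-25 - 22\right) = \left(-31 - \frac{11}{8 \left(-6\right)}\right) \left(-25 - 22\right) = \left(-31 - - \frac{11}{48}\right) \left(-25 - 22\right) = \left(-31 + \frac{11}{48}\right) \left(-47\right) = \left(- \frac{1477}{48}\right) \left(-47\right) = \frac{69419}{48}$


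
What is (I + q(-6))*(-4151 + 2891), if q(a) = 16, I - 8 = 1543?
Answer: -1974420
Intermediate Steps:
I = 1551 (I = 8 + 1543 = 1551)
(I + q(-6))*(-4151 + 2891) = (1551 + 16)*(-4151 + 2891) = 1567*(-1260) = -1974420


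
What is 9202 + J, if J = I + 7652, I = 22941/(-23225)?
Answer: 391411209/23225 ≈ 16853.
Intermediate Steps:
I = -22941/23225 (I = 22941*(-1/23225) = -22941/23225 ≈ -0.98777)
J = 177694759/23225 (J = -22941/23225 + 7652 = 177694759/23225 ≈ 7651.0)
9202 + J = 9202 + 177694759/23225 = 391411209/23225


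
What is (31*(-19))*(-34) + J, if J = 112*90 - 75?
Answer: 30031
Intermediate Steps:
J = 10005 (J = 10080 - 75 = 10005)
(31*(-19))*(-34) + J = (31*(-19))*(-34) + 10005 = -589*(-34) + 10005 = 20026 + 10005 = 30031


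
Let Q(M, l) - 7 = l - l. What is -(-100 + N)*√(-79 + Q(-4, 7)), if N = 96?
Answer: 24*I*√2 ≈ 33.941*I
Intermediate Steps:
Q(M, l) = 7 (Q(M, l) = 7 + (l - l) = 7 + 0 = 7)
-(-100 + N)*√(-79 + Q(-4, 7)) = -(-100 + 96)*√(-79 + 7) = -(-4)*√(-72) = -(-4)*6*I*√2 = -(-24)*I*√2 = 24*I*√2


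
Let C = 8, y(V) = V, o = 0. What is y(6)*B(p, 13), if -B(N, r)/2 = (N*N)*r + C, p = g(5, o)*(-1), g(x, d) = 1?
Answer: -252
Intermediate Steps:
p = -1 (p = 1*(-1) = -1)
B(N, r) = -16 - 2*r*N² (B(N, r) = -2*((N*N)*r + 8) = -2*(N²*r + 8) = -2*(r*N² + 8) = -2*(8 + r*N²) = -16 - 2*r*N²)
y(6)*B(p, 13) = 6*(-16 - 2*13*(-1)²) = 6*(-16 - 2*13*1) = 6*(-16 - 26) = 6*(-42) = -252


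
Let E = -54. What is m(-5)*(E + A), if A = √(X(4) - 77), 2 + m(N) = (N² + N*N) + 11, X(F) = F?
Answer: -3186 + 59*I*√73 ≈ -3186.0 + 504.1*I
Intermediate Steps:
m(N) = 9 + 2*N² (m(N) = -2 + ((N² + N*N) + 11) = -2 + ((N² + N²) + 11) = -2 + (2*N² + 11) = -2 + (11 + 2*N²) = 9 + 2*N²)
A = I*√73 (A = √(4 - 77) = √(-73) = I*√73 ≈ 8.544*I)
m(-5)*(E + A) = (9 + 2*(-5)²)*(-54 + I*√73) = (9 + 2*25)*(-54 + I*√73) = (9 + 50)*(-54 + I*√73) = 59*(-54 + I*√73) = -3186 + 59*I*√73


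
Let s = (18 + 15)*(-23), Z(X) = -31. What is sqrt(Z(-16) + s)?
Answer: I*sqrt(790) ≈ 28.107*I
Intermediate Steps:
s = -759 (s = 33*(-23) = -759)
sqrt(Z(-16) + s) = sqrt(-31 - 759) = sqrt(-790) = I*sqrt(790)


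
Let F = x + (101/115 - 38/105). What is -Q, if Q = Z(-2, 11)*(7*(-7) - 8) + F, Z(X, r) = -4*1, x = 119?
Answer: -839252/2415 ≈ -347.52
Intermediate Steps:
Z(X, r) = -4
F = 288632/2415 (F = 119 + (101/115 - 38/105) = 119 + 1247/2415 = 288632/2415 ≈ 119.52)
Q = 839252/2415 (Q = -4*(7*(-7) - 8) + 288632/2415 = -4*(-49 - 8) + 288632/2415 = -4*(-57) + 288632/2415 = 228 + 288632/2415 = 839252/2415 ≈ 347.52)
-Q = -1*839252/2415 = -839252/2415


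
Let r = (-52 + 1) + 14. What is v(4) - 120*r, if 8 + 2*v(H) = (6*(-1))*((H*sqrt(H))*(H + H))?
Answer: 4244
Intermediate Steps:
r = -37 (r = -51 + 14 = -37)
v(H) = -4 - 6*H**(5/2) (v(H) = -4 + ((6*(-1))*((H*sqrt(H))*(H + H)))/2 = -4 + (-6*H**(3/2)*2*H)/2 = -4 + (-12*H**(5/2))/2 = -4 - 6*H**(5/2))
v(4) - 120*r = (-4 - 6*4**(5/2)) - 120*(-37) = (-4 - 6*32) + 4440 = (-4 - 192) + 4440 = -196 + 4440 = 4244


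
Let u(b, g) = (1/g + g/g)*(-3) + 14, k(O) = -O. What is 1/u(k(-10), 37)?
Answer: 37/404 ≈ 0.091584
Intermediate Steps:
u(b, g) = 11 - 3/g (u(b, g) = (1/g + 1)*(-3) + 14 = (1 + 1/g)*(-3) + 14 = (-3 - 3/g) + 14 = 11 - 3/g)
1/u(k(-10), 37) = 1/(11 - 3/37) = 1/(404/37) = 37/404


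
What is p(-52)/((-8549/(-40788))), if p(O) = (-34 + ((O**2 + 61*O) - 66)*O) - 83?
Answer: 10949796/83 ≈ 1.3193e+5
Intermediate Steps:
p(O) = -117 + O*(-66 + O**2 + 61*O) (p(O) = (-34 + (-66 + O**2 + 61*O)*O) - 83 = (-34 + O*(-66 + O**2 + 61*O)) - 83 = -117 + O*(-66 + O**2 + 61*O))
p(-52)/((-8549/(-40788))) = (-117 + (-52)**3 - 66*(-52) + 61*(-52)**2)/((-8549/(-40788))) = (-117 - 140608 + 3432 + 61*2704)/((-8549*(-1/40788))) = (-117 - 140608 + 3432 + 164944)/(83/396) = 27651*(396/83) = 10949796/83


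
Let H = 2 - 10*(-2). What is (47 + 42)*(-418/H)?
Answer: -1691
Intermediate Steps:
H = 22 (H = 2 + 20 = 22)
(47 + 42)*(-418/H) = (47 + 42)*(-418/22) = 89*(-418*1/22) = 89*(-19) = -1691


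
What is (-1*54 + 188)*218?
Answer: 29212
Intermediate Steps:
(-1*54 + 188)*218 = (-54 + 188)*218 = 134*218 = 29212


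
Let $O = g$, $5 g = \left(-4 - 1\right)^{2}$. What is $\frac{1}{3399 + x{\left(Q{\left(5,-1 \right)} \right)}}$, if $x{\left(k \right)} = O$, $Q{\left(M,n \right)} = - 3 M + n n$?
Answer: $\frac{1}{3404} \approx 0.00029377$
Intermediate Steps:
$Q{\left(M,n \right)} = n^{2} - 3 M$ ($Q{\left(M,n \right)} = - 3 M + n^{2} = n^{2} - 3 M$)
$g = 5$ ($g = \frac{\left(-4 - 1\right)^{2}}{5} = \frac{\left(-5\right)^{2}}{5} = \frac{1}{5} \cdot 25 = 5$)
$O = 5$
$x{\left(k \right)} = 5$
$\frac{1}{3399 + x{\left(Q{\left(5,-1 \right)} \right)}} = \frac{1}{3399 + 5} = \frac{1}{3404}$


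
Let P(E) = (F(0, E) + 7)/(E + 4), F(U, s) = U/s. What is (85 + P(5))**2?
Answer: 595984/81 ≈ 7357.8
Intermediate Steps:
P(E) = 7/(4 + E) (P(E) = (0/E + 7)/(E + 4) = (0 + 7)/(4 + E) = 7/(4 + E))
(85 + P(5))**2 = (85 + 7/(4 + 5))**2 = (85 + 7/9)**2 = (772/9)**2 = 595984/81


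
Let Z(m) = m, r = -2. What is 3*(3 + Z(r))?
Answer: 3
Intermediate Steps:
3*(3 + Z(r)) = 3*(3 - 2) = 3*1 = 3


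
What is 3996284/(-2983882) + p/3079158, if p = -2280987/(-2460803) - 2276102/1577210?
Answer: -5969868370126936537544039/4457486140192026509374785 ≈ -1.3393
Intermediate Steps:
p = -1001721561818/1940601549815 (p = -2280987*(-1/2460803) - 2276102*1/1577210 = 2280987/2460803 - 1138051/788605 = -1001721561818/1940601549815 ≈ -0.51619)
3996284/(-2983882) + p/3079158 = 3996284/(-2983882) - 1001721561818/1940601549815/3079158 = 3996284*(-1/2983882) - 1001721561818/1940601549815*1/3079158 = -1998142/1491941 - 500860780909/2987709393462627885 = -5969868370126936537544039/4457486140192026509374785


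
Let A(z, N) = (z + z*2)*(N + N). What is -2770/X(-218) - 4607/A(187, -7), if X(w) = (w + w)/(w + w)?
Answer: -1279469/462 ≈ -2769.4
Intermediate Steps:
A(z, N) = 6*N*z (A(z, N) = (z + 2*z)*(2*N) = (3*z)*(2*N) = 6*N*z)
X(w) = 1 (X(w) = (2*w)/((2*w)) = (2*w)*(1/(2*w)) = 1)
-2770/X(-218) - 4607/A(187, -7) = -2770/1 - 4607/(6*(-7)*187) = -2770*1 - 4607/(-7854) = -2770 - 4607*(-1/7854) = -2770 + 271/462 = -1279469/462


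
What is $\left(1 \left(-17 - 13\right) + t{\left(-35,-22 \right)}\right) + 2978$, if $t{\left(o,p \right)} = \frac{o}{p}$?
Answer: $\frac{64891}{22} \approx 2949.6$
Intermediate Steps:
$\left(1 \left(-17 - 13\right) + t{\left(-35,-22 \right)}\right) + 2978 = \left(1 \left(-17 - 13\right) - \frac{35}{-22}\right) + 2978 = \left(1 \left(-30\right) - - \frac{35}{22}\right) + 2978 = \left(-30 + \frac{35}{22}\right) + 2978 = - \frac{625}{22} + 2978 = \frac{64891}{22}$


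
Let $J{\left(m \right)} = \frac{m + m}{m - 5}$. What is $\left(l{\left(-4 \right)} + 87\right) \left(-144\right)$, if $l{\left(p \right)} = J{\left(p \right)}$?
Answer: $-12656$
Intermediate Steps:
$J{\left(m \right)} = \frac{2 m}{-5 + m}$
$l{\left(p \right)} = \frac{2 p}{-5 + p}$
$\left(l{\left(-4 \right)} + 87\right) \left(-144\right) = \left(2 \left(-4\right) \frac{1}{-5 - 4} + 87\right) \left(-144\right) = \left(2 \left(-4\right) \frac{1}{-9} + 87\right) \left(-144\right) = \left(2 \left(-4\right) \left(- \frac{1}{9}\right) + 87\right) \left(-144\right) = \left(\frac{8}{9} + 87\right) \left(-144\right) = \frac{791}{9} \left(-144\right) = -12656$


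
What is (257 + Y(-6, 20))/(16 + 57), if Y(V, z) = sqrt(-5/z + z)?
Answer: 257/73 + sqrt(79)/146 ≈ 3.5814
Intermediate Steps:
Y(V, z) = sqrt(z - 5/z)
(257 + Y(-6, 20))/(16 + 57) = (257 + sqrt(20 - 5/20))/(16 + 57) = (257 + sqrt(20 - 5*1/20))/73 = (257 + sqrt(20 - 1/4))*(1/73) = (257 + sqrt(79/4))*(1/73) = (257 + sqrt(79)/2)*(1/73) = 257/73 + sqrt(79)/146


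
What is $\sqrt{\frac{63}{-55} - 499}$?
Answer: $\frac{46 i \sqrt{715}}{55} \approx 22.364 i$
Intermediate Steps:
$\sqrt{\frac{63}{-55} - 499} = \sqrt{63 \left(- \frac{1}{55}\right) - 499} = \sqrt{- \frac{63}{55} - 499} = \sqrt{- \frac{27508}{55}} = \frac{46 i \sqrt{715}}{55}$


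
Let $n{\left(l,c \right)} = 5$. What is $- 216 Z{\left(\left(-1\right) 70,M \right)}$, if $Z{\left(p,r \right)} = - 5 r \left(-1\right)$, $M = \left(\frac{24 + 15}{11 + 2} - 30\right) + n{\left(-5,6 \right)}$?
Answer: $23760$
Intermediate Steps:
$M = -22$ ($M = \left(\frac{24 + 15}{11 + 2} - 30\right) + 5 = \left(\frac{39}{13} - 30\right) + 5 = \left(39 \cdot \frac{1}{13} - 30\right) + 5 = \left(3 - 30\right) + 5 = -27 + 5 = -22$)
$Z{\left(p,r \right)} = 5 r$
$- 216 Z{\left(\left(-1\right) 70,M \right)} = - 216 \cdot 5 \left(-22\right) = \left(-216\right) \left(-110\right) = 23760$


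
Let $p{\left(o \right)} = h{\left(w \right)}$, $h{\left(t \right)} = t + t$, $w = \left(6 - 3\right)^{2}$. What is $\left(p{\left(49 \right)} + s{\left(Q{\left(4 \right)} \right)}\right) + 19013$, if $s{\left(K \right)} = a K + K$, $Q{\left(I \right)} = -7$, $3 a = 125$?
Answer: $\frac{56197}{3} \approx 18732.0$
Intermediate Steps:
$a = \frac{125}{3}$ ($a = \frac{1}{3} \cdot 125 = \frac{125}{3} \approx 41.667$)
$w = 9$ ($w = 3^{2} = 9$)
$h{\left(t \right)} = 2 t$
$p{\left(o \right)} = 18$ ($p{\left(o \right)} = 2 \cdot 9 = 18$)
$s{\left(K \right)} = \frac{128 K}{3}$ ($s{\left(K \right)} = \frac{125 K}{3} + K = \frac{128 K}{3}$)
$\left(p{\left(49 \right)} + s{\left(Q{\left(4 \right)} \right)}\right) + 19013 = \left(18 + \frac{128}{3} \left(-7\right)\right) + 19013 = \left(18 - \frac{896}{3}\right) + 19013 = - \frac{842}{3} + 19013 = \frac{56197}{3}$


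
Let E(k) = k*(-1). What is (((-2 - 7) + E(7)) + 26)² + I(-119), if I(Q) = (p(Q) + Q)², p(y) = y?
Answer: 56744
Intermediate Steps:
E(k) = -k
I(Q) = 4*Q² (I(Q) = (Q + Q)² = (2*Q)² = 4*Q²)
(((-2 - 7) + E(7)) + 26)² + I(-119) = (((-2 - 7) - 1*7) + 26)² + 4*(-119)² = ((-9 - 7) + 26)² + 4*14161 = (-16 + 26)² + 56644 = 10² + 56644 = 100 + 56644 = 56744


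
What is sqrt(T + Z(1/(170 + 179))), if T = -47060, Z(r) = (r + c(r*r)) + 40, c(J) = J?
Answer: I*sqrt(5727082670)/349 ≈ 216.84*I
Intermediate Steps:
Z(r) = 40 + r + r**2 (Z(r) = (r + r*r) + 40 = (r + r**2) + 40 = 40 + r + r**2)
sqrt(T + Z(1/(170 + 179))) = sqrt(-47060 + (40 + 1/(170 + 179) + (1/(170 + 179))**2)) = sqrt(-47060 + (40 + 1/349 + (1/349)**2)) = sqrt(-47060 + (40 + 1/349 + 1/121801)) = sqrt(-47060 + 4872390/121801) = sqrt(-5727082670/121801) = I*sqrt(5727082670)/349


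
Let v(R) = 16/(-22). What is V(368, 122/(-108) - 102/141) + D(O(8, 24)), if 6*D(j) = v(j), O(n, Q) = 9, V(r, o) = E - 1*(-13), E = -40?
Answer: -895/33 ≈ -27.121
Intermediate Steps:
V(r, o) = -27 (V(r, o) = -40 - 1*(-13) = -40 + 13 = -27)
v(R) = -8/11 (v(R) = 16*(-1/22) = -8/11)
D(j) = -4/33 (D(j) = (1/6)*(-8/11) = -4/33)
V(368, 122/(-108) - 102/141) + D(O(8, 24)) = -27 - 4/33 = -895/33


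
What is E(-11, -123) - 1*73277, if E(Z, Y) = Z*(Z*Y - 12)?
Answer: -88028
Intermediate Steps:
E(Z, Y) = Z*(-12 + Y*Z) (E(Z, Y) = Z*(Y*Z - 12) = Z*(-12 + Y*Z))
E(-11, -123) - 1*73277 = -11*(-12 - 123*(-11)) - 1*73277 = -11*(-12 + 1353) - 73277 = -11*1341 - 73277 = -14751 - 73277 = -88028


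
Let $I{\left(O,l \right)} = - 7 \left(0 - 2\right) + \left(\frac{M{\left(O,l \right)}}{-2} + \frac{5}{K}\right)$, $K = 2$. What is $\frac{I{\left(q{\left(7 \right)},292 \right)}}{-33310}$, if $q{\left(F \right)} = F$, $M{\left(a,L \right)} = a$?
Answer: $- \frac{13}{33310} \approx -0.00039027$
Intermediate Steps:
$I{\left(O,l \right)} = \frac{33}{2} - \frac{O}{2}$ ($I{\left(O,l \right)} = - 7 \left(0 - 2\right) + \left(\frac{O}{-2} + \frac{5}{2}\right) = - 7 \left(0 - 2\right) + \left(O \left(- \frac{1}{2}\right) + 5 \cdot \frac{1}{2}\right) = \left(-7\right) \left(-2\right) - \left(- \frac{5}{2} + \frac{O}{2}\right) = 14 - \left(- \frac{5}{2} + \frac{O}{2}\right) = \frac{33}{2} - \frac{O}{2}$)
$\frac{I{\left(q{\left(7 \right)},292 \right)}}{-33310} = \frac{\frac{33}{2} - \frac{7}{2}}{-33310} = \left(\frac{33}{2} - \frac{7}{2}\right) \left(- \frac{1}{33310}\right) = 13 \left(- \frac{1}{33310}\right) = - \frac{13}{33310}$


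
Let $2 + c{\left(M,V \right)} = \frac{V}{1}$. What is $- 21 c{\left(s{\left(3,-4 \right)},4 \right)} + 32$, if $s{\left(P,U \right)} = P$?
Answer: $-10$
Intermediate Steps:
$c{\left(M,V \right)} = -2 + V$ ($c{\left(M,V \right)} = -2 + \frac{V}{1} = -2 + V 1 = -2 + V$)
$- 21 c{\left(s{\left(3,-4 \right)},4 \right)} + 32 = - 21 \left(-2 + 4\right) + 32 = \left(-21\right) 2 + 32 = -42 + 32 = -10$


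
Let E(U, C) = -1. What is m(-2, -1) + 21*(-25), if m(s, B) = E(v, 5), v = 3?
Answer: -526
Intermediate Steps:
m(s, B) = -1
m(-2, -1) + 21*(-25) = -1 + 21*(-25) = -1 - 525 = -526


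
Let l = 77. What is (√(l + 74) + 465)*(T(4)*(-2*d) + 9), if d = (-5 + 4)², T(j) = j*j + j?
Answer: -14415 - 31*√151 ≈ -14796.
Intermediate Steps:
T(j) = j + j² (T(j) = j² + j = j + j²)
d = 1 (d = (-1)² = 1)
(√(l + 74) + 465)*(T(4)*(-2*d) + 9) = (√(77 + 74) + 465)*((4*(1 + 4))*(-2*1) + 9) = (√151 + 465)*((4*5)*(-2) + 9) = (465 + √151)*(20*(-2) + 9) = (465 + √151)*(-40 + 9) = (465 + √151)*(-31) = -14415 - 31*√151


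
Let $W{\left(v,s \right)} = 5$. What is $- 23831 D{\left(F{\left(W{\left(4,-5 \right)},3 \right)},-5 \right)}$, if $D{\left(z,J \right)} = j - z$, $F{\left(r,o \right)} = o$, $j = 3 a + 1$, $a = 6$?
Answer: $-381296$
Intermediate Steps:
$j = 19$ ($j = 3 \cdot 6 + 1 = 18 + 1 = 19$)
$D{\left(z,J \right)} = 19 - z$
$- 23831 D{\left(F{\left(W{\left(4,-5 \right)},3 \right)},-5 \right)} = - 23831 \left(19 - 3\right) = - 23831 \cdot 16 = \left(-1\right) 381296 = -381296$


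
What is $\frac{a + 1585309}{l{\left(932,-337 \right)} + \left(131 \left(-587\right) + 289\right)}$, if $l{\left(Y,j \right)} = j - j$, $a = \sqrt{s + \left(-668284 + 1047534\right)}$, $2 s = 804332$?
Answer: $- \frac{1585309}{76608} - \frac{\sqrt{21706}}{12768} \approx -20.705$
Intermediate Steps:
$s = 402166$ ($s = \frac{1}{2} \cdot 804332 = 402166$)
$a = 6 \sqrt{21706}$ ($a = \sqrt{402166 + \left(-668284 + 1047534\right)} = \sqrt{402166 + 379250} = \sqrt{781416} = 6 \sqrt{21706} \approx 883.98$)
$l{\left(Y,j \right)} = 0$
$\frac{a + 1585309}{l{\left(932,-337 \right)} + \left(131 \left(-587\right) + 289\right)} = \frac{6 \sqrt{21706} + 1585309}{0 + \left(131 \left(-587\right) + 289\right)} = \frac{1585309 + 6 \sqrt{21706}}{0 + \left(-76897 + 289\right)} = \frac{1585309 + 6 \sqrt{21706}}{0 - 76608} = \frac{1585309 + 6 \sqrt{21706}}{-76608} = \left(1585309 + 6 \sqrt{21706}\right) \left(- \frac{1}{76608}\right) = - \frac{1585309}{76608} - \frac{\sqrt{21706}}{12768}$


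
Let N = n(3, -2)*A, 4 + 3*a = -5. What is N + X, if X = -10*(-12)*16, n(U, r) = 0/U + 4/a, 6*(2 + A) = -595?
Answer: 18494/9 ≈ 2054.9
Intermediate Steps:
a = -3 (a = -4/3 + (⅓)*(-5) = -4/3 - 5/3 = -3)
A = -607/6 (A = -2 + (⅙)*(-595) = -2 - 595/6 = -607/6 ≈ -101.17)
n(U, r) = -4/3 (n(U, r) = 0/U + 4/(-3) = 0 + 4*(-⅓) = 0 - 4/3 = -4/3)
X = 1920 (X = 120*16 = 1920)
N = 1214/9 (N = -4/3*(-607/6) = 1214/9 ≈ 134.89)
N + X = 1214/9 + 1920 = 18494/9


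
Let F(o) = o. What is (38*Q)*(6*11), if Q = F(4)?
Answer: 10032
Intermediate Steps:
Q = 4
(38*Q)*(6*11) = (38*4)*(6*11) = 152*66 = 10032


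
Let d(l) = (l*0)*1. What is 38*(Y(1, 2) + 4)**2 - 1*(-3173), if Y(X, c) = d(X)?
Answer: 3781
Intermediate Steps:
d(l) = 0 (d(l) = 0*1 = 0)
Y(X, c) = 0
38*(Y(1, 2) + 4)**2 - 1*(-3173) = 38*(0 + 4)**2 - 1*(-3173) = 38*4**2 + 3173 = 38*16 + 3173 = 608 + 3173 = 3781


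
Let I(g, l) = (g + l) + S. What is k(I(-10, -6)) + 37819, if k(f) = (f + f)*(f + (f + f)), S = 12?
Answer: 37915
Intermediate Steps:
I(g, l) = 12 + g + l (I(g, l) = (g + l) + 12 = 12 + g + l)
k(f) = 6*f² (k(f) = (2*f)*(f + 2*f) = (2*f)*(3*f) = 6*f²)
k(I(-10, -6)) + 37819 = 6*(12 - 10 - 6)² + 37819 = 6*(-4)² + 37819 = 6*16 + 37819 = 96 + 37819 = 37915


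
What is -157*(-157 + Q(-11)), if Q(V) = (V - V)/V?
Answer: 24649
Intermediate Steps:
Q(V) = 0 (Q(V) = 0/V = 0)
-157*(-157 + Q(-11)) = -157*(-157 + 0) = -157*(-157) = 24649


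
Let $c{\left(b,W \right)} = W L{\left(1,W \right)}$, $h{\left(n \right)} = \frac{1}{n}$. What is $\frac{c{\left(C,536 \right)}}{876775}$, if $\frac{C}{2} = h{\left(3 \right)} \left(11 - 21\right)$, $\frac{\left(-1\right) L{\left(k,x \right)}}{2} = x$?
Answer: $- \frac{574592}{876775} \approx -0.65535$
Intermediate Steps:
$L{\left(k,x \right)} = - 2 x$
$C = - \frac{20}{3}$ ($C = 2 \frac{11 - 21}{3} = 2 \cdot \frac{1}{3} \left(-10\right) = 2 \left(- \frac{10}{3}\right) = - \frac{20}{3} \approx -6.6667$)
$c{\left(b,W \right)} = - 2 W^{2}$ ($c{\left(b,W \right)} = W \left(- 2 W\right) = - 2 W^{2}$)
$\frac{c{\left(C,536 \right)}}{876775} = \frac{\left(-2\right) 536^{2}}{876775} = \left(-2\right) 287296 \cdot \frac{1}{876775} = \left(-574592\right) \frac{1}{876775} = - \frac{574592}{876775}$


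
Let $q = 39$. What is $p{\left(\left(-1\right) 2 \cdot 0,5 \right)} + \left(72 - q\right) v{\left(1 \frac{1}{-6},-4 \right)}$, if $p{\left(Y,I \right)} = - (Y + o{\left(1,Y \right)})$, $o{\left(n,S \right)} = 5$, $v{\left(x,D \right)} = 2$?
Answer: $61$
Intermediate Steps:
$p{\left(Y,I \right)} = -5 - Y$ ($p{\left(Y,I \right)} = - (Y + 5) = - (5 + Y) = -5 - Y$)
$p{\left(\left(-1\right) 2 \cdot 0,5 \right)} + \left(72 - q\right) v{\left(1 \frac{1}{-6},-4 \right)} = \left(-5 - \left(-1\right) 2 \cdot 0\right) + \left(72 - 39\right) 2 = \left(-5 - \left(-2\right) 0\right) + \left(72 - 39\right) 2 = \left(-5 - 0\right) + 33 \cdot 2 = \left(-5 + 0\right) + 66 = -5 + 66 = 61$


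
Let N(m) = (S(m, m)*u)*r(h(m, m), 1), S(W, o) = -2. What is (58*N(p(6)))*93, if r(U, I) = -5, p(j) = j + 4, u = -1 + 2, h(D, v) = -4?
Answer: 53940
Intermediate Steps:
u = 1
p(j) = 4 + j
N(m) = 10 (N(m) = -2*1*(-5) = -2*(-5) = 10)
(58*N(p(6)))*93 = (58*10)*93 = 580*93 = 53940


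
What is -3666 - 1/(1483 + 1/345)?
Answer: -1875657921/511636 ≈ -3666.0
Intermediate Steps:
-3666 - 1/(1483 + 1/345) = -3666 - 1/511636/345 = -3666 - 1*345/511636 = -3666 - 345/511636 = -1875657921/511636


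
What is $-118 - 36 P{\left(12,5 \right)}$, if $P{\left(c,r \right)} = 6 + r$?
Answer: $-514$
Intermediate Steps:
$-118 - 36 P{\left(12,5 \right)} = -118 - 36 \left(6 + 5\right) = -118 - 396 = -514$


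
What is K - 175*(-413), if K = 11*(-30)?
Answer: 71945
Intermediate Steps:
K = -330
K - 175*(-413) = -330 - 175*(-413) = -330 + 72275 = 71945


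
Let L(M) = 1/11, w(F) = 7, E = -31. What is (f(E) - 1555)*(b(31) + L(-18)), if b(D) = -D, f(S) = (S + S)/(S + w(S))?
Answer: 1583465/33 ≈ 47984.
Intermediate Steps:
L(M) = 1/11
f(S) = 2*S/(7 + S) (f(S) = (S + S)/(S + 7) = (2*S)/(7 + S) = 2*S/(7 + S))
(f(E) - 1555)*(b(31) + L(-18)) = (2*(-31)/(7 - 31) - 1555)*(-1*31 + 1/11) = (2*(-31)/(-24) - 1555)*(-31 + 1/11) = (2*(-31)*(-1/24) - 1555)*(-340/11) = (31/12 - 1555)*(-340/11) = -18629/12*(-340/11) = 1583465/33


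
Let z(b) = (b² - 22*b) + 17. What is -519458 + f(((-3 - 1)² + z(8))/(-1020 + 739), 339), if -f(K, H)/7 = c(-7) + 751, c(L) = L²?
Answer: -525058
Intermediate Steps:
z(b) = 17 + b² - 22*b
f(K, H) = -5600 (f(K, H) = -7*((-7)² + 751) = -7*(49 + 751) = -7*800 = -5600)
-519458 + f(((-3 - 1)² + z(8))/(-1020 + 739), 339) = -519458 - 5600 = -525058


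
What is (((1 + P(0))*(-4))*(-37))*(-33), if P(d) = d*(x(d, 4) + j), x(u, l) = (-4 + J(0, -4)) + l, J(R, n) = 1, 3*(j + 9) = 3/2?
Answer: -4884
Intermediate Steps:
j = -17/2 (j = -9 + (3/2)/3 = -9 + (3*(1/2))/3 = -9 + (1/3)*(3/2) = -9 + 1/2 = -17/2 ≈ -8.5000)
x(u, l) = -3 + l (x(u, l) = (-4 + 1) + l = -3 + l)
P(d) = -15*d/2 (P(d) = d*((-3 + 4) - 17/2) = d*(1 - 17/2) = d*(-15/2) = -15*d/2)
(((1 + P(0))*(-4))*(-37))*(-33) = (((1 - 15/2*0)*(-4))*(-37))*(-33) = (((1 + 0)*(-4))*(-37))*(-33) = ((1*(-4))*(-37))*(-33) = -4*(-37)*(-33) = 148*(-33) = -4884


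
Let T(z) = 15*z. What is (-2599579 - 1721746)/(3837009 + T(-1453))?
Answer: -4321325/3815214 ≈ -1.1327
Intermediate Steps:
(-2599579 - 1721746)/(3837009 + T(-1453)) = (-2599579 - 1721746)/(3837009 + 15*(-1453)) = -4321325/(3837009 - 21795) = -4321325/3815214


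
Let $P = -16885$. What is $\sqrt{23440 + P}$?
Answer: $\sqrt{6555} \approx 80.963$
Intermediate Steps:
$\sqrt{23440 + P} = \sqrt{23440 - 16885} = \sqrt{6555}$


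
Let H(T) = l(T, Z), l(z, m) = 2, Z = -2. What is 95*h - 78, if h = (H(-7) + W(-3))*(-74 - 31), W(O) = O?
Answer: 9897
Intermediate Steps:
H(T) = 2
h = 105 (h = (2 - 3)*(-74 - 31) = -1*(-105) = 105)
95*h - 78 = 95*105 - 78 = 9975 - 78 = 9897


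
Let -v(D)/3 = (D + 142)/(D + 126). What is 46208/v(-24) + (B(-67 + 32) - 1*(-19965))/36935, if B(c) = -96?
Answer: -29012599889/2179165 ≈ -13314.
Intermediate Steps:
v(D) = -3*(142 + D)/(126 + D) (v(D) = -3*(D + 142)/(D + 126) = -3*(142 + D)/(126 + D))
46208/v(-24) + (B(-67 + 32) - 1*(-19965))/36935 = 46208/((3*(-142 - 1*(-24))/(126 - 24))) + (-96 - 1*(-19965))/36935 = 46208/((3*(-142 + 24)/102)) + (-96 + 19965)*(1/36935) = 46208/((3*(1/102)*(-118))) + 19869*(1/36935) = 46208/(-59/17) + 19869/36935 = 46208*(-17/59) + 19869/36935 = -785536/59 + 19869/36935 = -29012599889/2179165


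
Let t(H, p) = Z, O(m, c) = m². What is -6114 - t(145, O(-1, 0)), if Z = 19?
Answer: -6133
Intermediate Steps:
t(H, p) = 19
-6114 - t(145, O(-1, 0)) = -6114 - 1*19 = -6114 - 19 = -6133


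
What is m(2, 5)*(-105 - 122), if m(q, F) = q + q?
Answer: -908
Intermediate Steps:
m(q, F) = 2*q
m(2, 5)*(-105 - 122) = (2*2)*(-105 - 122) = 4*(-227) = -908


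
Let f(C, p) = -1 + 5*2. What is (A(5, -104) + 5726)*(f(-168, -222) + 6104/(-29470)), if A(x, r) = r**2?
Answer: 306175878/2105 ≈ 1.4545e+5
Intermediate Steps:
f(C, p) = 9 (f(C, p) = -1 + 10 = 9)
(A(5, -104) + 5726)*(f(-168, -222) + 6104/(-29470)) = ((-104)**2 + 5726)*(9 + 6104/(-29470)) = (10816 + 5726)*(9 + 6104*(-1/29470)) = 16542*(9 - 436/2105) = 16542*(18509/2105) = 306175878/2105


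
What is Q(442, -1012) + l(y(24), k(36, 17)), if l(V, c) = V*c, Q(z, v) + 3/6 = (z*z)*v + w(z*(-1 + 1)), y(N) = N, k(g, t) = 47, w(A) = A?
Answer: -395414481/2 ≈ -1.9771e+8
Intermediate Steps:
Q(z, v) = -½ + v*z² (Q(z, v) = -½ + ((z*z)*v + z*(-1 + 1)) = -½ + (z²*v + z*0) = -½ + (v*z² + 0) = -½ + v*z²)
Q(442, -1012) + l(y(24), k(36, 17)) = (-½ - 1012*442²) + 24*47 = (-½ - 1012*195364) + 1128 = (-½ - 197708368) + 1128 = -395416737/2 + 1128 = -395414481/2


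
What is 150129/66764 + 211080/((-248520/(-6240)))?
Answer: 733123263399/138268244 ≈ 5302.2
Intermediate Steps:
150129/66764 + 211080/((-248520/(-6240))) = 150129*(1/66764) + 211080/((-248520*(-1/6240))) = 150129/66764 + 211080/(2071/52) = 150129/66764 + 211080*(52/2071) = 150129/66764 + 10976160/2071 = 733123263399/138268244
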